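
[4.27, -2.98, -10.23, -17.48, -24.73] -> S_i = 4.27 + -7.25*i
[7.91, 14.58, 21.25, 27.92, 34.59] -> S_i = 7.91 + 6.67*i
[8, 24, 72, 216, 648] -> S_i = 8*3^i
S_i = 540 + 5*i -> [540, 545, 550, 555, 560]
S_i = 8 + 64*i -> [8, 72, 136, 200, 264]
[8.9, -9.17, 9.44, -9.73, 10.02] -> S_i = 8.90*(-1.03)^i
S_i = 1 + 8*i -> [1, 9, 17, 25, 33]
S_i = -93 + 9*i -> [-93, -84, -75, -66, -57]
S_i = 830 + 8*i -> [830, 838, 846, 854, 862]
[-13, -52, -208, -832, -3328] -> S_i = -13*4^i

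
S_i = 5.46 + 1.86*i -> [5.46, 7.32, 9.18, 11.04, 12.9]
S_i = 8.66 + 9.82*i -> [8.66, 18.48, 28.3, 38.12, 47.94]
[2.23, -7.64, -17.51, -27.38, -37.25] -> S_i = 2.23 + -9.87*i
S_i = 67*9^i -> [67, 603, 5427, 48843, 439587]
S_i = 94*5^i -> [94, 470, 2350, 11750, 58750]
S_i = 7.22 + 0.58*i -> [7.22, 7.8, 8.38, 8.96, 9.54]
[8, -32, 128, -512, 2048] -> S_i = 8*-4^i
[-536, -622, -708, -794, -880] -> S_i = -536 + -86*i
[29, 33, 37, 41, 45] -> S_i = 29 + 4*i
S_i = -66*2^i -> [-66, -132, -264, -528, -1056]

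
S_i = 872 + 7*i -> [872, 879, 886, 893, 900]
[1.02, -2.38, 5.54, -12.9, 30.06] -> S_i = 1.02*(-2.33)^i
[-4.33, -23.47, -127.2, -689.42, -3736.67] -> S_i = -4.33*5.42^i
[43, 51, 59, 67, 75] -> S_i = 43 + 8*i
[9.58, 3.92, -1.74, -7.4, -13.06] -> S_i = 9.58 + -5.66*i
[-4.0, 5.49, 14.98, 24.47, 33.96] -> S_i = -4.00 + 9.49*i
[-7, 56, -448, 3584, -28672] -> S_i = -7*-8^i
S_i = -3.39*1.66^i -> [-3.39, -5.63, -9.34, -15.51, -25.74]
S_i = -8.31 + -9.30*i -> [-8.31, -17.61, -26.91, -36.21, -45.51]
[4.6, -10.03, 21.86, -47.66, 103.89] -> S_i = 4.60*(-2.18)^i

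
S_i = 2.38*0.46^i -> [2.38, 1.09, 0.5, 0.23, 0.11]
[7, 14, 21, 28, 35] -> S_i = 7 + 7*i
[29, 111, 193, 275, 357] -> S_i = 29 + 82*i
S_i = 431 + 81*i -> [431, 512, 593, 674, 755]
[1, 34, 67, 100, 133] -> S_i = 1 + 33*i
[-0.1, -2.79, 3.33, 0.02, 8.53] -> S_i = Random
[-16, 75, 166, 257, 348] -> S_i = -16 + 91*i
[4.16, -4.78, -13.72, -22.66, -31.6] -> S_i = 4.16 + -8.94*i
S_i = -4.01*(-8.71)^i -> [-4.01, 34.93, -304.22, 2649.71, -23079.0]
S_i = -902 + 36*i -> [-902, -866, -830, -794, -758]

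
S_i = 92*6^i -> [92, 552, 3312, 19872, 119232]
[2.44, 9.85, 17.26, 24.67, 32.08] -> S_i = 2.44 + 7.41*i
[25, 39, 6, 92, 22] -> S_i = Random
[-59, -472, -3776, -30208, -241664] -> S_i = -59*8^i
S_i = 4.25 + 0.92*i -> [4.25, 5.17, 6.09, 7.01, 7.93]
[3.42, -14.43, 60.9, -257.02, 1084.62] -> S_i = 3.42*(-4.22)^i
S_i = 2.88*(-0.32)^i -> [2.88, -0.92, 0.29, -0.09, 0.03]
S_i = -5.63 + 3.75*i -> [-5.63, -1.88, 1.87, 5.62, 9.37]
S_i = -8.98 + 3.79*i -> [-8.98, -5.19, -1.4, 2.39, 6.18]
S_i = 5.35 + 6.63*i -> [5.35, 11.98, 18.61, 25.24, 31.87]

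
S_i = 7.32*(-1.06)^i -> [7.32, -7.76, 8.22, -8.72, 9.24]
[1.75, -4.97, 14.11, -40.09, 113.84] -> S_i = 1.75*(-2.84)^i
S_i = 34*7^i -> [34, 238, 1666, 11662, 81634]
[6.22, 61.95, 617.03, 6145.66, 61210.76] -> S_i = 6.22*9.96^i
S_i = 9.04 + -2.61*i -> [9.04, 6.43, 3.82, 1.21, -1.4]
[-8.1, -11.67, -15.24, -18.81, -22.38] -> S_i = -8.10 + -3.57*i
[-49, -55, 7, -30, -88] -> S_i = Random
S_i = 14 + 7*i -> [14, 21, 28, 35, 42]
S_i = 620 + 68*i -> [620, 688, 756, 824, 892]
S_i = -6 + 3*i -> [-6, -3, 0, 3, 6]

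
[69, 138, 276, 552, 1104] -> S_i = 69*2^i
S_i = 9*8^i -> [9, 72, 576, 4608, 36864]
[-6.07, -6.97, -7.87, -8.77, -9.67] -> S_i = -6.07 + -0.90*i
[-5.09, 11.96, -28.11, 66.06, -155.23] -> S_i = -5.09*(-2.35)^i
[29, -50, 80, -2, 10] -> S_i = Random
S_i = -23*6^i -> [-23, -138, -828, -4968, -29808]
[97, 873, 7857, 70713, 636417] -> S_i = 97*9^i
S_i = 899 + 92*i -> [899, 991, 1083, 1175, 1267]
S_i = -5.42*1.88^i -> [-5.42, -10.19, -19.16, -36.01, -67.71]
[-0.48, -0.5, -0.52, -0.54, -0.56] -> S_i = -0.48*1.04^i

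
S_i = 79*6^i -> [79, 474, 2844, 17064, 102384]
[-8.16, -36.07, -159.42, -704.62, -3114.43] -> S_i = -8.16*4.42^i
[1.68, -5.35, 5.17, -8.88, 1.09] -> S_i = Random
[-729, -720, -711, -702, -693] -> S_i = -729 + 9*i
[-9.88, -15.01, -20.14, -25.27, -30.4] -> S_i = -9.88 + -5.13*i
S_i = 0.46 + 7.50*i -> [0.46, 7.96, 15.46, 22.96, 30.46]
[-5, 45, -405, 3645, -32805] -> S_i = -5*-9^i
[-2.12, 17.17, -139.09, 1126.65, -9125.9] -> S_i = -2.12*(-8.10)^i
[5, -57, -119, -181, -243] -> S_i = 5 + -62*i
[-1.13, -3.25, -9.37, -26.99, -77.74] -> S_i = -1.13*2.88^i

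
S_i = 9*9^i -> [9, 81, 729, 6561, 59049]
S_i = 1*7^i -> [1, 7, 49, 343, 2401]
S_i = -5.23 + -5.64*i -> [-5.23, -10.87, -16.51, -22.15, -27.79]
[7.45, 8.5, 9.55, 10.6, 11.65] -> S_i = 7.45 + 1.05*i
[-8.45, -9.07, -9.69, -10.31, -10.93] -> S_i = -8.45 + -0.62*i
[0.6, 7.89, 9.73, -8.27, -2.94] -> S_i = Random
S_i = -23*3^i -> [-23, -69, -207, -621, -1863]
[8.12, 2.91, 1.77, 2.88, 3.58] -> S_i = Random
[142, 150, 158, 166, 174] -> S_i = 142 + 8*i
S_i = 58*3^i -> [58, 174, 522, 1566, 4698]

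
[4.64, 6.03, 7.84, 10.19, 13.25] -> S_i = 4.64*1.30^i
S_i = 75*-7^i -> [75, -525, 3675, -25725, 180075]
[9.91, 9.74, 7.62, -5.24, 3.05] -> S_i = Random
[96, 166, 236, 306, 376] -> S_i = 96 + 70*i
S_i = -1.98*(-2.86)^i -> [-1.98, 5.66, -16.2, 46.32, -132.47]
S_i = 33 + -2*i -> [33, 31, 29, 27, 25]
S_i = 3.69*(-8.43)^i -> [3.69, -31.11, 262.23, -2210.59, 18635.31]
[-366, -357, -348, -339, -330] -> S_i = -366 + 9*i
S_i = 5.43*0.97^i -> [5.43, 5.27, 5.11, 4.96, 4.81]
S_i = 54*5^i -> [54, 270, 1350, 6750, 33750]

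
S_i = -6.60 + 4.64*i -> [-6.6, -1.96, 2.68, 7.32, 11.96]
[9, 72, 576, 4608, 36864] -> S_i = 9*8^i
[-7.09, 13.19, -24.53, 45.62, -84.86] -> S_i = -7.09*(-1.86)^i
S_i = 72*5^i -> [72, 360, 1800, 9000, 45000]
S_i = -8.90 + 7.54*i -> [-8.9, -1.36, 6.18, 13.72, 21.26]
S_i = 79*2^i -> [79, 158, 316, 632, 1264]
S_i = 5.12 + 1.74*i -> [5.12, 6.86, 8.6, 10.34, 12.08]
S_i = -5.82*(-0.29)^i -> [-5.82, 1.69, -0.49, 0.14, -0.04]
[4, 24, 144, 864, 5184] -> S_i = 4*6^i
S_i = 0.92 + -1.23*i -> [0.92, -0.31, -1.54, -2.77, -4.0]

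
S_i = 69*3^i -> [69, 207, 621, 1863, 5589]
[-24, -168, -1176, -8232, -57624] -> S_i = -24*7^i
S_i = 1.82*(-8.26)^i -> [1.82, -15.03, 124.17, -1025.68, 8472.11]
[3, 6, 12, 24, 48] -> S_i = 3*2^i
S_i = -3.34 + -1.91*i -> [-3.34, -5.25, -7.16, -9.07, -10.98]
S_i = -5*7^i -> [-5, -35, -245, -1715, -12005]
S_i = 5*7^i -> [5, 35, 245, 1715, 12005]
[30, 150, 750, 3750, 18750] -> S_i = 30*5^i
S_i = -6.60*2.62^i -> [-6.6, -17.29, -45.31, -118.7, -310.99]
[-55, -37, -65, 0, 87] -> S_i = Random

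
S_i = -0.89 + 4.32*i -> [-0.89, 3.43, 7.75, 12.07, 16.39]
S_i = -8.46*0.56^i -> [-8.46, -4.74, -2.65, -1.49, -0.83]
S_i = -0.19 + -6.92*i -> [-0.19, -7.11, -14.03, -20.95, -27.87]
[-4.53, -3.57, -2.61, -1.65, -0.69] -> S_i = -4.53 + 0.96*i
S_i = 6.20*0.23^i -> [6.2, 1.43, 0.33, 0.08, 0.02]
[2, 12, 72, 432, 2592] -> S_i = 2*6^i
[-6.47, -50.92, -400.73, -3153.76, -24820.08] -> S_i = -6.47*7.87^i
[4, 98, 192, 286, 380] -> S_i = 4 + 94*i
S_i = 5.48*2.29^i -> [5.48, 12.55, 28.74, 65.81, 150.7]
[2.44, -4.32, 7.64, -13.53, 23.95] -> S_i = 2.44*(-1.77)^i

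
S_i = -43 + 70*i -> [-43, 27, 97, 167, 237]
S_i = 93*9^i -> [93, 837, 7533, 67797, 610173]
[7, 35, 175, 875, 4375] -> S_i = 7*5^i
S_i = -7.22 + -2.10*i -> [-7.22, -9.32, -11.42, -13.52, -15.62]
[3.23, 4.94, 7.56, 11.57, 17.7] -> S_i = 3.23*1.53^i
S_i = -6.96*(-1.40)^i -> [-6.96, 9.74, -13.64, 19.1, -26.74]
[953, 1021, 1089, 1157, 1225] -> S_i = 953 + 68*i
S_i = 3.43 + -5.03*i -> [3.43, -1.6, -6.63, -11.66, -16.69]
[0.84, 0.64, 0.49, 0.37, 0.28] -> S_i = 0.84*0.76^i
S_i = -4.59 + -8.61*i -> [-4.59, -13.2, -21.81, -30.42, -39.03]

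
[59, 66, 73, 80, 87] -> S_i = 59 + 7*i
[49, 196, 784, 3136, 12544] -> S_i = 49*4^i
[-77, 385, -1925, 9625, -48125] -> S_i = -77*-5^i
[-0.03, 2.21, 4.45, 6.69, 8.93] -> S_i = -0.03 + 2.24*i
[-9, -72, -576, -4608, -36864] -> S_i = -9*8^i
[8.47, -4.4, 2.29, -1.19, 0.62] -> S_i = 8.47*(-0.52)^i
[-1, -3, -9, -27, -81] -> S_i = -1*3^i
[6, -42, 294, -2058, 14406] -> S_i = 6*-7^i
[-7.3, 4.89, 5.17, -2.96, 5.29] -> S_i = Random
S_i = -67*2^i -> [-67, -134, -268, -536, -1072]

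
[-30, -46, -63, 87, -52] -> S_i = Random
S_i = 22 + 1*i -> [22, 23, 24, 25, 26]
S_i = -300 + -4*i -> [-300, -304, -308, -312, -316]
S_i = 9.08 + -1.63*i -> [9.08, 7.45, 5.82, 4.19, 2.56]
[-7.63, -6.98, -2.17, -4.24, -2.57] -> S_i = Random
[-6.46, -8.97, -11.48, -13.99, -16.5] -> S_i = -6.46 + -2.51*i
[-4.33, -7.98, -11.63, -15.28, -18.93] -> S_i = -4.33 + -3.65*i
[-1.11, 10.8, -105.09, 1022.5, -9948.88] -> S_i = -1.11*(-9.73)^i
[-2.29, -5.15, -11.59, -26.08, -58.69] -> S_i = -2.29*2.25^i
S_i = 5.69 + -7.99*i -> [5.69, -2.3, -10.29, -18.28, -26.27]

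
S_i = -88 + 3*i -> [-88, -85, -82, -79, -76]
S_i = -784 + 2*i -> [-784, -782, -780, -778, -776]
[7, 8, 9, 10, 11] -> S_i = 7 + 1*i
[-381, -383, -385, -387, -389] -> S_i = -381 + -2*i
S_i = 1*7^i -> [1, 7, 49, 343, 2401]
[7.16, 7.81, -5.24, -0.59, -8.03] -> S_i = Random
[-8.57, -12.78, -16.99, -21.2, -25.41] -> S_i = -8.57 + -4.21*i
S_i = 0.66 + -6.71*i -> [0.66, -6.05, -12.76, -19.47, -26.18]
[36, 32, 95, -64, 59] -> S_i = Random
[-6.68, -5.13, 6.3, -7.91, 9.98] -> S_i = Random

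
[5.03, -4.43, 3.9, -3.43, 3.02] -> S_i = 5.03*(-0.88)^i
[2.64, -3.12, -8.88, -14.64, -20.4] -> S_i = 2.64 + -5.76*i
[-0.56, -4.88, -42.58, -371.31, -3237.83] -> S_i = -0.56*8.72^i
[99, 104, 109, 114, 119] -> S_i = 99 + 5*i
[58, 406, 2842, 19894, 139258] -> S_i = 58*7^i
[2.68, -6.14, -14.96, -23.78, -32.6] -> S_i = 2.68 + -8.82*i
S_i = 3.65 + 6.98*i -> [3.65, 10.63, 17.61, 24.59, 31.57]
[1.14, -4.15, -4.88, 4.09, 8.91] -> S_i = Random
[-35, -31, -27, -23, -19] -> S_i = -35 + 4*i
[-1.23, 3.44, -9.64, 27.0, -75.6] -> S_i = -1.23*(-2.80)^i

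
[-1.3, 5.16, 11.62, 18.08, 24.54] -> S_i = -1.30 + 6.46*i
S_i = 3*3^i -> [3, 9, 27, 81, 243]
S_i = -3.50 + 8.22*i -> [-3.5, 4.72, 12.94, 21.16, 29.38]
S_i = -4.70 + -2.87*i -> [-4.7, -7.57, -10.44, -13.31, -16.18]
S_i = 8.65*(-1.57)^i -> [8.65, -13.58, 21.32, -33.47, 52.56]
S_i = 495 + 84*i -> [495, 579, 663, 747, 831]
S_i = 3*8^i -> [3, 24, 192, 1536, 12288]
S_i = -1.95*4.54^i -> [-1.95, -8.85, -40.19, -182.47, -828.43]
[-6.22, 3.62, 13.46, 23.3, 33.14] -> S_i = -6.22 + 9.84*i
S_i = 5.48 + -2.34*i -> [5.48, 3.14, 0.8, -1.54, -3.88]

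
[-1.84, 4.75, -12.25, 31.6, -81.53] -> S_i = -1.84*(-2.58)^i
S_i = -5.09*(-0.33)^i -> [-5.09, 1.68, -0.55, 0.18, -0.06]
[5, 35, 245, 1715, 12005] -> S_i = 5*7^i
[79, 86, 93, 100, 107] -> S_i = 79 + 7*i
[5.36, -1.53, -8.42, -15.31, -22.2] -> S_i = 5.36 + -6.89*i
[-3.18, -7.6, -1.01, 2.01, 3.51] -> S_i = Random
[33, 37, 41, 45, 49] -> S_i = 33 + 4*i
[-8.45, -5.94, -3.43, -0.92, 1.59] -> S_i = -8.45 + 2.51*i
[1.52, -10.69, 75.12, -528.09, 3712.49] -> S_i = 1.52*(-7.03)^i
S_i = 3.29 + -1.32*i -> [3.29, 1.97, 0.65, -0.67, -1.99]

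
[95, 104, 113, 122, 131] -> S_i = 95 + 9*i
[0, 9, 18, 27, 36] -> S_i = 0 + 9*i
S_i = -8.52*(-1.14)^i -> [-8.52, 9.71, -11.07, 12.62, -14.39]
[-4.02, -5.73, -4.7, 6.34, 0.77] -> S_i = Random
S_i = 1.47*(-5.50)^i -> [1.47, -8.08, 44.47, -244.57, 1345.14]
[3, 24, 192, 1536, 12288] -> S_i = 3*8^i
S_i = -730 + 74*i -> [-730, -656, -582, -508, -434]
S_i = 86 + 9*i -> [86, 95, 104, 113, 122]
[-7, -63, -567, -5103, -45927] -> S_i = -7*9^i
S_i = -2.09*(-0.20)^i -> [-2.09, 0.42, -0.08, 0.02, -0.0]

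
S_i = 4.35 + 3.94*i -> [4.35, 8.29, 12.23, 16.17, 20.11]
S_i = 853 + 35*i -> [853, 888, 923, 958, 993]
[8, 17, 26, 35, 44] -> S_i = 8 + 9*i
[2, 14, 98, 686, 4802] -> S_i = 2*7^i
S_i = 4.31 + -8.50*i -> [4.31, -4.19, -12.69, -21.19, -29.69]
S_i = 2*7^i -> [2, 14, 98, 686, 4802]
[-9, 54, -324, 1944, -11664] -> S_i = -9*-6^i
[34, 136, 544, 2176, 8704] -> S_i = 34*4^i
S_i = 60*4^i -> [60, 240, 960, 3840, 15360]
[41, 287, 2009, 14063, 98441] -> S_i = 41*7^i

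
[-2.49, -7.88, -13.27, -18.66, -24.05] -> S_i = -2.49 + -5.39*i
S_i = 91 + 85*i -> [91, 176, 261, 346, 431]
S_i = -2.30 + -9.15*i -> [-2.3, -11.45, -20.6, -29.75, -38.9]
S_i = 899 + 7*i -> [899, 906, 913, 920, 927]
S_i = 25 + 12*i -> [25, 37, 49, 61, 73]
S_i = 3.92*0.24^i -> [3.92, 0.94, 0.23, 0.05, 0.01]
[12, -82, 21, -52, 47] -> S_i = Random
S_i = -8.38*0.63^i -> [-8.38, -5.28, -3.33, -2.1, -1.32]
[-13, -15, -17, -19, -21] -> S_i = -13 + -2*i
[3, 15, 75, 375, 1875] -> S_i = 3*5^i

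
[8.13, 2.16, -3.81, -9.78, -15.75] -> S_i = 8.13 + -5.97*i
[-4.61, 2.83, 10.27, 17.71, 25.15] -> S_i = -4.61 + 7.44*i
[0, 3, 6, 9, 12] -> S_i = 0 + 3*i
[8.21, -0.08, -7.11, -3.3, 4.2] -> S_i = Random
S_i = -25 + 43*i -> [-25, 18, 61, 104, 147]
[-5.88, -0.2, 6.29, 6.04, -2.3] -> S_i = Random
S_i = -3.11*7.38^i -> [-3.11, -22.95, -169.38, -1250.06, -9225.41]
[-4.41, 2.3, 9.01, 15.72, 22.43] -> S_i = -4.41 + 6.71*i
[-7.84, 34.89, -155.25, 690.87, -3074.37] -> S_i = -7.84*(-4.45)^i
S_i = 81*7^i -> [81, 567, 3969, 27783, 194481]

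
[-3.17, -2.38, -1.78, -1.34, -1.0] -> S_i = -3.17*0.75^i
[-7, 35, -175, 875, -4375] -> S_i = -7*-5^i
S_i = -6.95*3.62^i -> [-6.95, -25.16, -91.08, -329.69, -1193.49]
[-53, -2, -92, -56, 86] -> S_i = Random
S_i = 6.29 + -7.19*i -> [6.29, -0.9, -8.09, -15.28, -22.47]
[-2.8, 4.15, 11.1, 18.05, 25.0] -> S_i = -2.80 + 6.95*i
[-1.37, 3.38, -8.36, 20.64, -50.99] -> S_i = -1.37*(-2.47)^i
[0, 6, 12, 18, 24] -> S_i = 0 + 6*i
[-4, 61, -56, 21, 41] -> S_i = Random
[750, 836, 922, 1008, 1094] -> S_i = 750 + 86*i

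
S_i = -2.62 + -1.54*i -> [-2.62, -4.16, -5.7, -7.24, -8.78]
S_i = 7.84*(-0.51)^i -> [7.84, -4.0, 2.04, -1.04, 0.53]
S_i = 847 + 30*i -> [847, 877, 907, 937, 967]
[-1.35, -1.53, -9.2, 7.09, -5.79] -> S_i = Random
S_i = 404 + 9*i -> [404, 413, 422, 431, 440]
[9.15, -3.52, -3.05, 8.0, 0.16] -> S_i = Random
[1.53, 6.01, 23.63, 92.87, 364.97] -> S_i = 1.53*3.93^i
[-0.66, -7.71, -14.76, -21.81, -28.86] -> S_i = -0.66 + -7.05*i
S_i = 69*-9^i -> [69, -621, 5589, -50301, 452709]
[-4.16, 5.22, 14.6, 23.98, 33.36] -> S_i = -4.16 + 9.38*i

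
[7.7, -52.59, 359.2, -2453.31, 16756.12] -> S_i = 7.70*(-6.83)^i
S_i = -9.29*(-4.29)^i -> [-9.29, 39.85, -170.97, 733.48, -3146.62]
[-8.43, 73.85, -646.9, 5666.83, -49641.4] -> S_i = -8.43*(-8.76)^i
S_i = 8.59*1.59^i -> [8.59, 13.66, 21.72, 34.53, 54.9]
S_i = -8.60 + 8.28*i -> [-8.6, -0.32, 7.96, 16.24, 24.52]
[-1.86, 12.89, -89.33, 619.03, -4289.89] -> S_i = -1.86*(-6.93)^i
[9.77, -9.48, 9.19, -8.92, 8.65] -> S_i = 9.77*(-0.97)^i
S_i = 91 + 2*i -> [91, 93, 95, 97, 99]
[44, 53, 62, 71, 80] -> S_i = 44 + 9*i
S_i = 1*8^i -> [1, 8, 64, 512, 4096]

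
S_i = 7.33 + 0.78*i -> [7.33, 8.11, 8.89, 9.67, 10.45]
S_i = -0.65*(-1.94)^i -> [-0.65, 1.26, -2.45, 4.75, -9.21]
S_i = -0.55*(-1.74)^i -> [-0.55, 0.96, -1.67, 2.9, -5.04]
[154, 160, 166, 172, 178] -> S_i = 154 + 6*i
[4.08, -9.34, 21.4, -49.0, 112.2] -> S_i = 4.08*(-2.29)^i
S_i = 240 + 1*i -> [240, 241, 242, 243, 244]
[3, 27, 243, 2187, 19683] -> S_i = 3*9^i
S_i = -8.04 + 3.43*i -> [-8.04, -4.61, -1.18, 2.25, 5.68]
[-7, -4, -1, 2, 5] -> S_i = -7 + 3*i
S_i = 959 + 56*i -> [959, 1015, 1071, 1127, 1183]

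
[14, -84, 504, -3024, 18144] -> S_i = 14*-6^i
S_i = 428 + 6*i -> [428, 434, 440, 446, 452]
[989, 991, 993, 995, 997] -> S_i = 989 + 2*i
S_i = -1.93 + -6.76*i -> [-1.93, -8.69, -15.45, -22.21, -28.97]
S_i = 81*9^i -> [81, 729, 6561, 59049, 531441]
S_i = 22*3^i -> [22, 66, 198, 594, 1782]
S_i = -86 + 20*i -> [-86, -66, -46, -26, -6]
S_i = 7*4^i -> [7, 28, 112, 448, 1792]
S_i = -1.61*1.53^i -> [-1.61, -2.46, -3.77, -5.77, -8.82]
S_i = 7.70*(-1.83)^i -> [7.7, -14.09, 25.79, -47.19, 86.36]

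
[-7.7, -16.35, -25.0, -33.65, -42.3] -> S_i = -7.70 + -8.65*i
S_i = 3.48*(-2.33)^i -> [3.48, -8.11, 18.89, -44.02, 102.57]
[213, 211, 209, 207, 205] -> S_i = 213 + -2*i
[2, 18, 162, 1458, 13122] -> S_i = 2*9^i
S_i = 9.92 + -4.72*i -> [9.92, 5.2, 0.48, -4.24, -8.96]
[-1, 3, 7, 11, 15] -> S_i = -1 + 4*i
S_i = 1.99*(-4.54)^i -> [1.99, -9.03, 41.02, -186.22, 845.43]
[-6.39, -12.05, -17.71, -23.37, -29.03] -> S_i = -6.39 + -5.66*i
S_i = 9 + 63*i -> [9, 72, 135, 198, 261]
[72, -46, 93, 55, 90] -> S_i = Random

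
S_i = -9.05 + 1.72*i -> [-9.05, -7.33, -5.61, -3.89, -2.17]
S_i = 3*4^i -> [3, 12, 48, 192, 768]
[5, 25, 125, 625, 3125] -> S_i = 5*5^i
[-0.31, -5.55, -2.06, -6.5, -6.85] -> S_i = Random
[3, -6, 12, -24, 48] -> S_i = 3*-2^i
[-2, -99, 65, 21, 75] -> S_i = Random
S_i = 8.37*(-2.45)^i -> [8.37, -20.51, 50.24, -123.09, 301.57]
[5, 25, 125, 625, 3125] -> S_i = 5*5^i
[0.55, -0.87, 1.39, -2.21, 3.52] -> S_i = 0.55*(-1.59)^i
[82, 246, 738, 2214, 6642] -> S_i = 82*3^i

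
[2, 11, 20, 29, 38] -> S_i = 2 + 9*i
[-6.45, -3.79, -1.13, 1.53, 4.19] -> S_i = -6.45 + 2.66*i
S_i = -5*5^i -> [-5, -25, -125, -625, -3125]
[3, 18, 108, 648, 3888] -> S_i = 3*6^i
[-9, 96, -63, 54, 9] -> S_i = Random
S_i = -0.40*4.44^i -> [-0.4, -1.78, -7.89, -35.01, -155.45]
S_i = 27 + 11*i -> [27, 38, 49, 60, 71]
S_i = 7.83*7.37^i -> [7.83, 57.71, 425.3, 3134.47, 23101.05]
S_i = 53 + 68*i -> [53, 121, 189, 257, 325]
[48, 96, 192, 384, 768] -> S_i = 48*2^i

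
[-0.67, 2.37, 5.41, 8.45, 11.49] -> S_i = -0.67 + 3.04*i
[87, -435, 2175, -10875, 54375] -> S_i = 87*-5^i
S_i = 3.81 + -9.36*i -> [3.81, -5.55, -14.91, -24.27, -33.63]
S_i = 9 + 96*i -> [9, 105, 201, 297, 393]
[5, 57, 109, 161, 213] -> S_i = 5 + 52*i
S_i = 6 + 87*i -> [6, 93, 180, 267, 354]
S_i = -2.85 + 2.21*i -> [-2.85, -0.64, 1.57, 3.78, 5.99]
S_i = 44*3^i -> [44, 132, 396, 1188, 3564]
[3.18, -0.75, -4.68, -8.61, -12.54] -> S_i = 3.18 + -3.93*i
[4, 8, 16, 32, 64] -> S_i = 4*2^i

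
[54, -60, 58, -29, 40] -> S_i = Random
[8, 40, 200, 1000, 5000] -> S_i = 8*5^i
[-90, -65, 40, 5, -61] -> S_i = Random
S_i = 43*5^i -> [43, 215, 1075, 5375, 26875]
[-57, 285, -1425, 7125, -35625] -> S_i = -57*-5^i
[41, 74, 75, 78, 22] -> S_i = Random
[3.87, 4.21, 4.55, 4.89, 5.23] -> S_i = 3.87 + 0.34*i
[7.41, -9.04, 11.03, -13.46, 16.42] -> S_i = 7.41*(-1.22)^i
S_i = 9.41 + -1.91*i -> [9.41, 7.5, 5.59, 3.68, 1.77]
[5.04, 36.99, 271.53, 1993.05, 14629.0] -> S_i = 5.04*7.34^i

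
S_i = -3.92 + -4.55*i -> [-3.92, -8.47, -13.02, -17.57, -22.12]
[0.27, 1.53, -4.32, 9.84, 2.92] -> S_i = Random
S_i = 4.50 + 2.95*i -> [4.5, 7.45, 10.4, 13.35, 16.3]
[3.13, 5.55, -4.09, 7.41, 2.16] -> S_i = Random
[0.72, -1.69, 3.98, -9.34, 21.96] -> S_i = 0.72*(-2.35)^i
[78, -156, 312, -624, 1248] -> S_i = 78*-2^i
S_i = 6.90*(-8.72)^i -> [6.9, -60.17, 524.66, -4575.08, 39894.68]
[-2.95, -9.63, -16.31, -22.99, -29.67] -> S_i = -2.95 + -6.68*i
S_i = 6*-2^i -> [6, -12, 24, -48, 96]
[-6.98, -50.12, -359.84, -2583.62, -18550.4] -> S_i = -6.98*7.18^i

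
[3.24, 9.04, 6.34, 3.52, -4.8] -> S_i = Random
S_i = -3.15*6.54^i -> [-3.15, -20.6, -134.73, -881.14, -5762.64]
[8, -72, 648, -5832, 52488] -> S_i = 8*-9^i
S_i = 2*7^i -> [2, 14, 98, 686, 4802]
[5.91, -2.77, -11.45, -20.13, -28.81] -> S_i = 5.91 + -8.68*i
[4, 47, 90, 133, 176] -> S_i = 4 + 43*i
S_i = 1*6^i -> [1, 6, 36, 216, 1296]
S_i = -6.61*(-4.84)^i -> [-6.61, 31.99, -154.84, 749.44, -3627.3]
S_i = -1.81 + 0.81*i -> [-1.81, -1.0, -0.19, 0.62, 1.43]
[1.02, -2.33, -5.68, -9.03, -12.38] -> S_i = 1.02 + -3.35*i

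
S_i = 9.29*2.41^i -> [9.29, 22.39, 53.96, 130.04, 313.39]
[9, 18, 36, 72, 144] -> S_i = 9*2^i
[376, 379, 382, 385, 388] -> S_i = 376 + 3*i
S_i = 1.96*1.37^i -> [1.96, 2.69, 3.68, 5.04, 6.9]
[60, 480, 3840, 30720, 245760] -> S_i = 60*8^i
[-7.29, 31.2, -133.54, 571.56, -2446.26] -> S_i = -7.29*(-4.28)^i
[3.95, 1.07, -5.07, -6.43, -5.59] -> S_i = Random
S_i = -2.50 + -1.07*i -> [-2.5, -3.57, -4.64, -5.71, -6.78]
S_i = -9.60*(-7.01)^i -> [-9.6, 67.3, -471.74, 3306.93, -23181.59]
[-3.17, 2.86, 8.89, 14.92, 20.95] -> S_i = -3.17 + 6.03*i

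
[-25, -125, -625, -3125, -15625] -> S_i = -25*5^i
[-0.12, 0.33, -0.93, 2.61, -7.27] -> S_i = -0.12*(-2.79)^i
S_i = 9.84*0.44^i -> [9.84, 4.33, 1.91, 0.84, 0.37]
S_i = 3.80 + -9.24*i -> [3.8, -5.44, -14.68, -23.92, -33.16]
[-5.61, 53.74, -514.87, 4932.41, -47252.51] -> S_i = -5.61*(-9.58)^i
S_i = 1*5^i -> [1, 5, 25, 125, 625]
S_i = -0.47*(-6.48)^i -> [-0.47, 3.05, -19.74, 127.89, -828.7]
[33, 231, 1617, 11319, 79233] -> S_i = 33*7^i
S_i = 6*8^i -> [6, 48, 384, 3072, 24576]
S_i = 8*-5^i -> [8, -40, 200, -1000, 5000]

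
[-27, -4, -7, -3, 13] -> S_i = Random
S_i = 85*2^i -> [85, 170, 340, 680, 1360]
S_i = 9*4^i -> [9, 36, 144, 576, 2304]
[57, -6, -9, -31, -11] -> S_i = Random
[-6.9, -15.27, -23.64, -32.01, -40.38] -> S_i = -6.90 + -8.37*i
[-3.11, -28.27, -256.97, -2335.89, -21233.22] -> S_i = -3.11*9.09^i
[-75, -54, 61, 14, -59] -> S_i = Random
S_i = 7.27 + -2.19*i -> [7.27, 5.08, 2.89, 0.7, -1.49]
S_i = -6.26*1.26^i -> [-6.26, -7.89, -9.94, -12.52, -15.78]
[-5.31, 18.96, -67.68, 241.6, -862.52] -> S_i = -5.31*(-3.57)^i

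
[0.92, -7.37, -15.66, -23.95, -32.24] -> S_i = 0.92 + -8.29*i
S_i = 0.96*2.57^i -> [0.96, 2.47, 6.34, 16.3, 41.88]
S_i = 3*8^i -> [3, 24, 192, 1536, 12288]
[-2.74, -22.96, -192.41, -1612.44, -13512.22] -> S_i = -2.74*8.38^i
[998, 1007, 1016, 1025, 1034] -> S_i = 998 + 9*i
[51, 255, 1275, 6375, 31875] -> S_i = 51*5^i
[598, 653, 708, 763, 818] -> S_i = 598 + 55*i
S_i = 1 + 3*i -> [1, 4, 7, 10, 13]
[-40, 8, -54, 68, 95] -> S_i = Random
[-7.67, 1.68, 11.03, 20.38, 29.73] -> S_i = -7.67 + 9.35*i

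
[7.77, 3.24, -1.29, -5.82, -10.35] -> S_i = 7.77 + -4.53*i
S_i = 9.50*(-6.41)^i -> [9.5, -60.9, 390.34, -2502.06, 16038.2]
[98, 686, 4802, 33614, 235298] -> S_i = 98*7^i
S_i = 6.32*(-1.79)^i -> [6.32, -11.31, 20.25, -36.25, 64.88]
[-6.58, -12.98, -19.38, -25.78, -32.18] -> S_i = -6.58 + -6.40*i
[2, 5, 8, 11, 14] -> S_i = 2 + 3*i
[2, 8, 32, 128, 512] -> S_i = 2*4^i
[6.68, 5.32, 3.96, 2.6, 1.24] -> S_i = 6.68 + -1.36*i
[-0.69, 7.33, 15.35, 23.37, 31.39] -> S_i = -0.69 + 8.02*i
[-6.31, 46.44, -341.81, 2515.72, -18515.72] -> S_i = -6.31*(-7.36)^i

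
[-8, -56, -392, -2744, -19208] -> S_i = -8*7^i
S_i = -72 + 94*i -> [-72, 22, 116, 210, 304]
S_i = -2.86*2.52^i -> [-2.86, -7.21, -18.16, -45.77, -115.34]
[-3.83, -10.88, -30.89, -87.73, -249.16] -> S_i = -3.83*2.84^i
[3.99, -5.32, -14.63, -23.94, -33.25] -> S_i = 3.99 + -9.31*i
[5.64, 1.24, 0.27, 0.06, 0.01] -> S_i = 5.64*0.22^i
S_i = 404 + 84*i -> [404, 488, 572, 656, 740]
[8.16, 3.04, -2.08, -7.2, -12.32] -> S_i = 8.16 + -5.12*i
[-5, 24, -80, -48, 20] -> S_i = Random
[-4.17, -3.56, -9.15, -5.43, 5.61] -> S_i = Random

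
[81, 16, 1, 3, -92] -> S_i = Random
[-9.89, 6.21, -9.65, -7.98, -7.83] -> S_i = Random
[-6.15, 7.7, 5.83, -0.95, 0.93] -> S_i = Random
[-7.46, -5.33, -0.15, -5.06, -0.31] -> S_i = Random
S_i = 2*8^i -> [2, 16, 128, 1024, 8192]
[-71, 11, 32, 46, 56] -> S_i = Random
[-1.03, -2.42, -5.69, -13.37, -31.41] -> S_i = -1.03*2.35^i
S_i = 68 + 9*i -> [68, 77, 86, 95, 104]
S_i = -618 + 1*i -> [-618, -617, -616, -615, -614]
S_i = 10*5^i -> [10, 50, 250, 1250, 6250]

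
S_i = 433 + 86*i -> [433, 519, 605, 691, 777]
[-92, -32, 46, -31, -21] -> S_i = Random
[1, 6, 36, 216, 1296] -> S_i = 1*6^i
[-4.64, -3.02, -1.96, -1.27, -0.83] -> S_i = -4.64*0.65^i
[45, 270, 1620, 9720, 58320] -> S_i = 45*6^i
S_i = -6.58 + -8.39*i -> [-6.58, -14.97, -23.36, -31.75, -40.14]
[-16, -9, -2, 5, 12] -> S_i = -16 + 7*i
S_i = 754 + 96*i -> [754, 850, 946, 1042, 1138]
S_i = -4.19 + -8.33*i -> [-4.19, -12.52, -20.85, -29.18, -37.51]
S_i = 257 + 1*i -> [257, 258, 259, 260, 261]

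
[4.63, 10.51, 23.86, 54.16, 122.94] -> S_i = 4.63*2.27^i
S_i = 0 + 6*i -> [0, 6, 12, 18, 24]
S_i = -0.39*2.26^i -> [-0.39, -0.88, -1.99, -4.5, -10.17]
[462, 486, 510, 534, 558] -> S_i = 462 + 24*i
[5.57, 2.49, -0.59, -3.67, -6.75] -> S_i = 5.57 + -3.08*i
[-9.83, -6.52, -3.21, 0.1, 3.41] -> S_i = -9.83 + 3.31*i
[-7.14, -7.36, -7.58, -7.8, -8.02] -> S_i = -7.14 + -0.22*i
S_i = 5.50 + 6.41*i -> [5.5, 11.91, 18.32, 24.73, 31.14]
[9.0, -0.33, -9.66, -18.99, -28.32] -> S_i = 9.00 + -9.33*i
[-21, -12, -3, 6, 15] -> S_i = -21 + 9*i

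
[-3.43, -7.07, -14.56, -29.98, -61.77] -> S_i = -3.43*2.06^i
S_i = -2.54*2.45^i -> [-2.54, -6.22, -15.25, -37.35, -91.52]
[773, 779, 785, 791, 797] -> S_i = 773 + 6*i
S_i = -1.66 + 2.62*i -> [-1.66, 0.96, 3.58, 6.2, 8.82]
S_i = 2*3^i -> [2, 6, 18, 54, 162]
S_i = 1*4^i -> [1, 4, 16, 64, 256]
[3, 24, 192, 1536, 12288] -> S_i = 3*8^i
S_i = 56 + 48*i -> [56, 104, 152, 200, 248]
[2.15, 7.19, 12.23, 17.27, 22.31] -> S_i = 2.15 + 5.04*i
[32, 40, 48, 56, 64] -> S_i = 32 + 8*i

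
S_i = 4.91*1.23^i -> [4.91, 6.04, 7.43, 9.14, 11.24]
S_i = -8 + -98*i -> [-8, -106, -204, -302, -400]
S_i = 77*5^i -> [77, 385, 1925, 9625, 48125]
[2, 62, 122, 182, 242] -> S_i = 2 + 60*i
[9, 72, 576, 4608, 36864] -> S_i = 9*8^i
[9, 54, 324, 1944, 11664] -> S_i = 9*6^i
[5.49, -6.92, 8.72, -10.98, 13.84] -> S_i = 5.49*(-1.26)^i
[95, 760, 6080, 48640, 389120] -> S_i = 95*8^i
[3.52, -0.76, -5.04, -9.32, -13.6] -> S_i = 3.52 + -4.28*i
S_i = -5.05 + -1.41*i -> [-5.05, -6.46, -7.87, -9.28, -10.69]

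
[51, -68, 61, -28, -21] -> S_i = Random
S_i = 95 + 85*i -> [95, 180, 265, 350, 435]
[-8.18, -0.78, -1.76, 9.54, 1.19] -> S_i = Random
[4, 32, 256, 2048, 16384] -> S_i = 4*8^i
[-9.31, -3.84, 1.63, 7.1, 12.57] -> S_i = -9.31 + 5.47*i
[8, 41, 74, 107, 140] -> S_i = 8 + 33*i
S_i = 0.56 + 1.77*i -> [0.56, 2.33, 4.1, 5.87, 7.64]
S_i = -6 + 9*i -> [-6, 3, 12, 21, 30]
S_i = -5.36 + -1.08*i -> [-5.36, -6.44, -7.52, -8.6, -9.68]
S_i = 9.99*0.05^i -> [9.99, 0.5, 0.02, 0.0, 0.0]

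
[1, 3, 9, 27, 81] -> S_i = 1*3^i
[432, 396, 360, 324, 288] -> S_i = 432 + -36*i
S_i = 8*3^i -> [8, 24, 72, 216, 648]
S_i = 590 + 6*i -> [590, 596, 602, 608, 614]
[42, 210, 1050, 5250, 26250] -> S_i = 42*5^i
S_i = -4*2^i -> [-4, -8, -16, -32, -64]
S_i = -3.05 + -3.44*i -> [-3.05, -6.49, -9.93, -13.37, -16.81]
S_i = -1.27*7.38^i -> [-1.27, -9.37, -69.17, -510.47, -3767.29]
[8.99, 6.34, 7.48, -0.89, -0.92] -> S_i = Random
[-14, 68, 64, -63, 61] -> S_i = Random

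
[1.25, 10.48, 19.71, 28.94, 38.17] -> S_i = 1.25 + 9.23*i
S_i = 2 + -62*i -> [2, -60, -122, -184, -246]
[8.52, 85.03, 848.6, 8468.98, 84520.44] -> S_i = 8.52*9.98^i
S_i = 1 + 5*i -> [1, 6, 11, 16, 21]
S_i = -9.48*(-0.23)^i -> [-9.48, 2.18, -0.5, 0.12, -0.03]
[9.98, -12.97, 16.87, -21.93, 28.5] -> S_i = 9.98*(-1.30)^i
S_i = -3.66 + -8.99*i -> [-3.66, -12.65, -21.64, -30.63, -39.62]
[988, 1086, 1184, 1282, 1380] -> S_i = 988 + 98*i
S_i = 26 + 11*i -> [26, 37, 48, 59, 70]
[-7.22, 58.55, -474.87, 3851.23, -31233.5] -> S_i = -7.22*(-8.11)^i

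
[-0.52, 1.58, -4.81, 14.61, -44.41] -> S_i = -0.52*(-3.04)^i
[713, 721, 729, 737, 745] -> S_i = 713 + 8*i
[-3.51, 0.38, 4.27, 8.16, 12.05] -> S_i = -3.51 + 3.89*i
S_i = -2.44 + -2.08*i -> [-2.44, -4.52, -6.6, -8.68, -10.76]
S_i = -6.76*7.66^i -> [-6.76, -51.78, -396.65, -3038.32, -23273.5]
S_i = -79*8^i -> [-79, -632, -5056, -40448, -323584]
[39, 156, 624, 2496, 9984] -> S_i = 39*4^i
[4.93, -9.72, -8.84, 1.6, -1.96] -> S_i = Random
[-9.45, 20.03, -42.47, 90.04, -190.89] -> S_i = -9.45*(-2.12)^i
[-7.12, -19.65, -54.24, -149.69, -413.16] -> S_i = -7.12*2.76^i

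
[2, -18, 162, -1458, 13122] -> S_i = 2*-9^i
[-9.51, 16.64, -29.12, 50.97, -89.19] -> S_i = -9.51*(-1.75)^i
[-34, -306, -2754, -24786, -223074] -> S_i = -34*9^i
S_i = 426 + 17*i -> [426, 443, 460, 477, 494]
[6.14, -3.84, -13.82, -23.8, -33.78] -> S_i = 6.14 + -9.98*i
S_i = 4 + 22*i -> [4, 26, 48, 70, 92]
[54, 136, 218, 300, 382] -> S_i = 54 + 82*i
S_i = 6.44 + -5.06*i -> [6.44, 1.38, -3.68, -8.74, -13.8]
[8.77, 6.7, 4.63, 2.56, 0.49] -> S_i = 8.77 + -2.07*i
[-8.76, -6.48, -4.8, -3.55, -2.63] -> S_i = -8.76*0.74^i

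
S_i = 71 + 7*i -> [71, 78, 85, 92, 99]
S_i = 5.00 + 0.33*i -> [5.0, 5.33, 5.66, 5.99, 6.32]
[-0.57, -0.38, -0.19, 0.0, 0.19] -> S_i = -0.57 + 0.19*i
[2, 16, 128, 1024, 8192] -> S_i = 2*8^i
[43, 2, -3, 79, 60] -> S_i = Random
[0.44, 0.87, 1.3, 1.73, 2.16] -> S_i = 0.44 + 0.43*i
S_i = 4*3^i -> [4, 12, 36, 108, 324]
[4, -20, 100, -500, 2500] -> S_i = 4*-5^i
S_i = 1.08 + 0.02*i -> [1.08, 1.1, 1.12, 1.14, 1.16]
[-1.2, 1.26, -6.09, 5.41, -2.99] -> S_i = Random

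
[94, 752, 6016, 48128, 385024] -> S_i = 94*8^i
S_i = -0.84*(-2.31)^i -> [-0.84, 1.94, -4.48, 10.35, -23.92]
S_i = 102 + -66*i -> [102, 36, -30, -96, -162]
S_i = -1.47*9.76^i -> [-1.47, -14.35, -140.03, -1366.68, -13338.8]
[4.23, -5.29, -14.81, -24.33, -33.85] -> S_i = 4.23 + -9.52*i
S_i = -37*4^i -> [-37, -148, -592, -2368, -9472]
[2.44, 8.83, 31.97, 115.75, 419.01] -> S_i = 2.44*3.62^i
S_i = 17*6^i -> [17, 102, 612, 3672, 22032]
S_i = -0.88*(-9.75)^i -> [-0.88, 8.58, -83.66, 815.64, -7952.45]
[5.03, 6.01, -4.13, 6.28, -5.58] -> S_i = Random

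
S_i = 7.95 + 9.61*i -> [7.95, 17.56, 27.17, 36.78, 46.39]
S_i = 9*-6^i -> [9, -54, 324, -1944, 11664]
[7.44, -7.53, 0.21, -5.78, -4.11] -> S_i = Random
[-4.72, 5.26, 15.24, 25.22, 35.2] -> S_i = -4.72 + 9.98*i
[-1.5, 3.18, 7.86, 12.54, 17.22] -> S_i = -1.50 + 4.68*i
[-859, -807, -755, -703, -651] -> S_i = -859 + 52*i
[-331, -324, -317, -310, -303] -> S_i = -331 + 7*i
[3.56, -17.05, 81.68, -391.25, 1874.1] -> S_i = 3.56*(-4.79)^i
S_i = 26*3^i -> [26, 78, 234, 702, 2106]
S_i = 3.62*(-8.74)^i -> [3.62, -31.64, 276.52, -2416.81, 21122.94]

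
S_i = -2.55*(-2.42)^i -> [-2.55, 6.17, -14.93, 36.14, -87.46]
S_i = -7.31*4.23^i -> [-7.31, -30.92, -130.8, -553.27, -2340.34]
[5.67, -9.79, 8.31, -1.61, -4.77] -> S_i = Random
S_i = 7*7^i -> [7, 49, 343, 2401, 16807]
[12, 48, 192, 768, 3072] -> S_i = 12*4^i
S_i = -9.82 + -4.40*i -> [-9.82, -14.22, -18.62, -23.02, -27.42]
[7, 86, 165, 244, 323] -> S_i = 7 + 79*i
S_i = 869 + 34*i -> [869, 903, 937, 971, 1005]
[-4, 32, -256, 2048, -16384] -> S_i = -4*-8^i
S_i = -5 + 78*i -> [-5, 73, 151, 229, 307]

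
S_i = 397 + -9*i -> [397, 388, 379, 370, 361]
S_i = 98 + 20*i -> [98, 118, 138, 158, 178]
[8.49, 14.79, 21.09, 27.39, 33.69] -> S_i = 8.49 + 6.30*i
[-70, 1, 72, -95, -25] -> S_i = Random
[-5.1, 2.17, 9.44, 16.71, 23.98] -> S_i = -5.10 + 7.27*i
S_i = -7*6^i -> [-7, -42, -252, -1512, -9072]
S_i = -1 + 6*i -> [-1, 5, 11, 17, 23]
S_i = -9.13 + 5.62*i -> [-9.13, -3.51, 2.11, 7.73, 13.35]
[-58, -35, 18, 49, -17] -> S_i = Random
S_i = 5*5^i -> [5, 25, 125, 625, 3125]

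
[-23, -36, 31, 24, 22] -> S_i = Random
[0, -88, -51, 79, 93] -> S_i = Random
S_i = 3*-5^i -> [3, -15, 75, -375, 1875]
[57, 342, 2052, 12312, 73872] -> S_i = 57*6^i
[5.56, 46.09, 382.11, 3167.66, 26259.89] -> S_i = 5.56*8.29^i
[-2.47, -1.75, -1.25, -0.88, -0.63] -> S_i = -2.47*0.71^i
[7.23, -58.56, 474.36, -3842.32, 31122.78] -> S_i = 7.23*(-8.10)^i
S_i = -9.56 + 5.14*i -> [-9.56, -4.42, 0.72, 5.86, 11.0]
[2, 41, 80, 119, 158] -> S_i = 2 + 39*i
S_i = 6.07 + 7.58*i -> [6.07, 13.65, 21.23, 28.81, 36.39]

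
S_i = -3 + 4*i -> [-3, 1, 5, 9, 13]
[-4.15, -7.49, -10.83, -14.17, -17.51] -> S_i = -4.15 + -3.34*i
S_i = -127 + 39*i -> [-127, -88, -49, -10, 29]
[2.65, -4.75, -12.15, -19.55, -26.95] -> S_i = 2.65 + -7.40*i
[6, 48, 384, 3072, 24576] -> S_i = 6*8^i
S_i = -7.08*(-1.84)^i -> [-7.08, 13.03, -23.97, 44.1, -81.15]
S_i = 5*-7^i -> [5, -35, 245, -1715, 12005]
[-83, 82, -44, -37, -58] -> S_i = Random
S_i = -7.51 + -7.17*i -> [-7.51, -14.68, -21.85, -29.02, -36.19]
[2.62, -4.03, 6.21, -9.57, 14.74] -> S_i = 2.62*(-1.54)^i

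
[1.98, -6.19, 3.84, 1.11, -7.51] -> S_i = Random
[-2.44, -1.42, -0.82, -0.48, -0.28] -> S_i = -2.44*0.58^i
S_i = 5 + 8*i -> [5, 13, 21, 29, 37]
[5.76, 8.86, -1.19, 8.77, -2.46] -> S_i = Random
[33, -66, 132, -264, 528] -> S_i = 33*-2^i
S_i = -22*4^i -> [-22, -88, -352, -1408, -5632]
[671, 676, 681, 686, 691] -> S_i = 671 + 5*i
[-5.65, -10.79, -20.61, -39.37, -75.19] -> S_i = -5.65*1.91^i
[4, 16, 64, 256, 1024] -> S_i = 4*4^i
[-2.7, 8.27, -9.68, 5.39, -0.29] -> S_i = Random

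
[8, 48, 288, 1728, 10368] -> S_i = 8*6^i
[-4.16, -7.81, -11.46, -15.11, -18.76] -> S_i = -4.16 + -3.65*i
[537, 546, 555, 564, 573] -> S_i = 537 + 9*i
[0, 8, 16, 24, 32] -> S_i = 0 + 8*i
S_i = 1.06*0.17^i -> [1.06, 0.18, 0.03, 0.01, 0.0]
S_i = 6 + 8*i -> [6, 14, 22, 30, 38]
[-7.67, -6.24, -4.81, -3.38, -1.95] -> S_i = -7.67 + 1.43*i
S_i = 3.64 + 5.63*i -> [3.64, 9.27, 14.9, 20.53, 26.16]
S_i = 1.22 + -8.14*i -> [1.22, -6.92, -15.06, -23.2, -31.34]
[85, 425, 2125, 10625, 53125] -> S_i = 85*5^i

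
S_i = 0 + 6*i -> [0, 6, 12, 18, 24]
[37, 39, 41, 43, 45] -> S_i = 37 + 2*i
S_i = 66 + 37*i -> [66, 103, 140, 177, 214]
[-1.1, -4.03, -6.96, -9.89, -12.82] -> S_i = -1.10 + -2.93*i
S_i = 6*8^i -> [6, 48, 384, 3072, 24576]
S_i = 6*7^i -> [6, 42, 294, 2058, 14406]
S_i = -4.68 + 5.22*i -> [-4.68, 0.54, 5.76, 10.98, 16.2]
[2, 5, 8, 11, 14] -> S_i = 2 + 3*i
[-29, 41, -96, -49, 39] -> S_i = Random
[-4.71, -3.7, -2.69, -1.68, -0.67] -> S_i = -4.71 + 1.01*i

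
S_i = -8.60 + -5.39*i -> [-8.6, -13.99, -19.38, -24.77, -30.16]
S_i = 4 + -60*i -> [4, -56, -116, -176, -236]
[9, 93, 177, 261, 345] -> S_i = 9 + 84*i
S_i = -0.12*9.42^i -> [-0.12, -1.13, -10.65, -100.31, -944.9]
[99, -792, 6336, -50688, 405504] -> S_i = 99*-8^i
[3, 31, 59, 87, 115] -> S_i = 3 + 28*i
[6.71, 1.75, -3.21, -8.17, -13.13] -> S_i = 6.71 + -4.96*i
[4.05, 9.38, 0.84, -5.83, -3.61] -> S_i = Random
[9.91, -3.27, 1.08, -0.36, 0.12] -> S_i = 9.91*(-0.33)^i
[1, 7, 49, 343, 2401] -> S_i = 1*7^i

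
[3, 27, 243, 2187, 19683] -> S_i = 3*9^i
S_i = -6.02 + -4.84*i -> [-6.02, -10.86, -15.7, -20.54, -25.38]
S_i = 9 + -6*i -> [9, 3, -3, -9, -15]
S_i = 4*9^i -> [4, 36, 324, 2916, 26244]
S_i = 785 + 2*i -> [785, 787, 789, 791, 793]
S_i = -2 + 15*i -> [-2, 13, 28, 43, 58]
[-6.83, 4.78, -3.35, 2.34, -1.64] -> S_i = -6.83*(-0.70)^i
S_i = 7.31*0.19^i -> [7.31, 1.39, 0.26, 0.05, 0.01]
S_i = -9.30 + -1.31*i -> [-9.3, -10.61, -11.92, -13.23, -14.54]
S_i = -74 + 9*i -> [-74, -65, -56, -47, -38]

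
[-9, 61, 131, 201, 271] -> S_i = -9 + 70*i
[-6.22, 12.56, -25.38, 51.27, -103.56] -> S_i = -6.22*(-2.02)^i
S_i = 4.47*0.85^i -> [4.47, 3.8, 3.23, 2.75, 2.33]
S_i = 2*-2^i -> [2, -4, 8, -16, 32]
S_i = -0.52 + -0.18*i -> [-0.52, -0.7, -0.88, -1.06, -1.24]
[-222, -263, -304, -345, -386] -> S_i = -222 + -41*i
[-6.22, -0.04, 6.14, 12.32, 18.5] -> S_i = -6.22 + 6.18*i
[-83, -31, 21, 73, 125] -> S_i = -83 + 52*i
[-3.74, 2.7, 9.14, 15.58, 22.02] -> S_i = -3.74 + 6.44*i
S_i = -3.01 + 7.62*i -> [-3.01, 4.61, 12.23, 19.85, 27.47]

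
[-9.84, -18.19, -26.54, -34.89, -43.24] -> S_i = -9.84 + -8.35*i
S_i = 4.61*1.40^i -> [4.61, 6.45, 9.04, 12.65, 17.71]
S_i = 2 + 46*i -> [2, 48, 94, 140, 186]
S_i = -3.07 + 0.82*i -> [-3.07, -2.25, -1.43, -0.61, 0.21]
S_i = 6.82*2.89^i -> [6.82, 19.71, 56.96, 164.62, 475.75]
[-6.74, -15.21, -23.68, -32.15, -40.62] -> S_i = -6.74 + -8.47*i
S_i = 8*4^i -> [8, 32, 128, 512, 2048]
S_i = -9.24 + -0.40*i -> [-9.24, -9.64, -10.04, -10.44, -10.84]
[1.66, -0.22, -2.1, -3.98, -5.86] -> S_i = 1.66 + -1.88*i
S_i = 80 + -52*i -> [80, 28, -24, -76, -128]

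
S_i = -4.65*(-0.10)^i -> [-4.65, 0.47, -0.05, 0.0, -0.0]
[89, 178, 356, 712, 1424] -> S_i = 89*2^i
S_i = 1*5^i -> [1, 5, 25, 125, 625]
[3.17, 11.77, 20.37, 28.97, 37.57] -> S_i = 3.17 + 8.60*i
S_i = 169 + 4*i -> [169, 173, 177, 181, 185]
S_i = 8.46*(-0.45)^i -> [8.46, -3.81, 1.71, -0.77, 0.35]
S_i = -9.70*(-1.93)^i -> [-9.7, 18.72, -36.13, 69.73, -134.59]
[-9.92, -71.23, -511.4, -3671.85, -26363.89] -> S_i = -9.92*7.18^i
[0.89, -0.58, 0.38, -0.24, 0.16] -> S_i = 0.89*(-0.65)^i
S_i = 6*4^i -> [6, 24, 96, 384, 1536]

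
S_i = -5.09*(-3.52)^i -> [-5.09, 17.92, -63.07, 222.0, -781.43]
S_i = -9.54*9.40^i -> [-9.54, -89.68, -842.95, -7923.77, -74483.45]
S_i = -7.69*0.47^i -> [-7.69, -3.61, -1.7, -0.8, -0.38]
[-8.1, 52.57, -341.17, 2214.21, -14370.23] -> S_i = -8.10*(-6.49)^i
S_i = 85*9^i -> [85, 765, 6885, 61965, 557685]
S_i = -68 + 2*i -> [-68, -66, -64, -62, -60]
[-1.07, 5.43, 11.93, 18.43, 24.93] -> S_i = -1.07 + 6.50*i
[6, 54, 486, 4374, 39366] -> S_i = 6*9^i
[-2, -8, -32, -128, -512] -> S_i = -2*4^i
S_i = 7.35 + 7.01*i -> [7.35, 14.36, 21.37, 28.38, 35.39]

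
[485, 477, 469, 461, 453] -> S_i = 485 + -8*i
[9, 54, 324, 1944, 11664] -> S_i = 9*6^i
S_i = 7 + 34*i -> [7, 41, 75, 109, 143]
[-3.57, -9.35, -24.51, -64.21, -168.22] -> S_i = -3.57*2.62^i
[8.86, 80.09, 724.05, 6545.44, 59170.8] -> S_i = 8.86*9.04^i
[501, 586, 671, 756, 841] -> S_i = 501 + 85*i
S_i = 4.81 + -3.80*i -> [4.81, 1.01, -2.79, -6.59, -10.39]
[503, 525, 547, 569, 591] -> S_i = 503 + 22*i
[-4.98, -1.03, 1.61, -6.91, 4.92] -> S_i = Random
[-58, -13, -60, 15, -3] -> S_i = Random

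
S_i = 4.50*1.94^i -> [4.5, 8.73, 16.94, 32.86, 63.74]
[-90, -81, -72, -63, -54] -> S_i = -90 + 9*i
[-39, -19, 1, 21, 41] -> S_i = -39 + 20*i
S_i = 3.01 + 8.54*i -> [3.01, 11.55, 20.09, 28.63, 37.17]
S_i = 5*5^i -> [5, 25, 125, 625, 3125]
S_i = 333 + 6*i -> [333, 339, 345, 351, 357]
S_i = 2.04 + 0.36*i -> [2.04, 2.4, 2.76, 3.12, 3.48]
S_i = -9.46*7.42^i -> [-9.46, -70.19, -520.83, -3864.58, -28675.22]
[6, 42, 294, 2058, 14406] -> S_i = 6*7^i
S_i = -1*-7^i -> [-1, 7, -49, 343, -2401]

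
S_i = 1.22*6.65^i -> [1.22, 8.11, 53.95, 358.78, 2385.87]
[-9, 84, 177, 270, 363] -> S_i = -9 + 93*i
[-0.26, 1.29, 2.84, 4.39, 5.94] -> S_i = -0.26 + 1.55*i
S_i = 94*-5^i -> [94, -470, 2350, -11750, 58750]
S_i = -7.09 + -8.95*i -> [-7.09, -16.04, -24.99, -33.94, -42.89]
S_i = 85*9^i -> [85, 765, 6885, 61965, 557685]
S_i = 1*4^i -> [1, 4, 16, 64, 256]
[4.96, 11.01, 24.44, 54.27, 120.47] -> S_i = 4.96*2.22^i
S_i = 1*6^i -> [1, 6, 36, 216, 1296]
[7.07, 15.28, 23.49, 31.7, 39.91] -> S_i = 7.07 + 8.21*i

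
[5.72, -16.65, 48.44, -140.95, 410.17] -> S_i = 5.72*(-2.91)^i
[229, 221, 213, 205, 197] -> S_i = 229 + -8*i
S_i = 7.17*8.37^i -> [7.17, 60.01, 502.31, 4204.32, 35190.14]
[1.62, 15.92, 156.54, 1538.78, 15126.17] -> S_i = 1.62*9.83^i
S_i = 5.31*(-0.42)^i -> [5.31, -2.23, 0.94, -0.39, 0.17]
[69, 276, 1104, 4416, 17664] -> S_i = 69*4^i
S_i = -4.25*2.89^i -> [-4.25, -12.28, -35.5, -102.58, -296.47]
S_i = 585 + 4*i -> [585, 589, 593, 597, 601]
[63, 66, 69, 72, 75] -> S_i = 63 + 3*i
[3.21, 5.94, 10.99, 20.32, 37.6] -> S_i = 3.21*1.85^i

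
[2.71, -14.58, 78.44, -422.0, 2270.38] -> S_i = 2.71*(-5.38)^i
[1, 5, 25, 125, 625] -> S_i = 1*5^i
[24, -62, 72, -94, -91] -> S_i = Random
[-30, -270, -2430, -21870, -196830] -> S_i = -30*9^i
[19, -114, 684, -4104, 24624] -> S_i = 19*-6^i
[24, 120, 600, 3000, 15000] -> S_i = 24*5^i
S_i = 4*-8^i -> [4, -32, 256, -2048, 16384]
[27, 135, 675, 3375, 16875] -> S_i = 27*5^i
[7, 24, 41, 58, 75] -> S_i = 7 + 17*i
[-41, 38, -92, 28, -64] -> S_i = Random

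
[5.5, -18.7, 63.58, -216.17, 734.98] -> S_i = 5.50*(-3.40)^i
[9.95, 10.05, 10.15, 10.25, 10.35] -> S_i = 9.95*1.01^i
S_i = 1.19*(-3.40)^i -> [1.19, -4.05, 13.76, -46.77, 159.02]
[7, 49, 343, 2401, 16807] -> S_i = 7*7^i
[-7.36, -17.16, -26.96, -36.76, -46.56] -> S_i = -7.36 + -9.80*i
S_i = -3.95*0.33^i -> [-3.95, -1.3, -0.43, -0.14, -0.05]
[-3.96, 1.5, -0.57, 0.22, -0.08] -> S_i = -3.96*(-0.38)^i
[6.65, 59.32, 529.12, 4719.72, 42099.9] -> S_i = 6.65*8.92^i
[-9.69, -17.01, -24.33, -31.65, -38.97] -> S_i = -9.69 + -7.32*i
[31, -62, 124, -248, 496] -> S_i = 31*-2^i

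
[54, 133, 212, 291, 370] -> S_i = 54 + 79*i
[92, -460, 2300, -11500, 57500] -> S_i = 92*-5^i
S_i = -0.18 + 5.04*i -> [-0.18, 4.86, 9.9, 14.94, 19.98]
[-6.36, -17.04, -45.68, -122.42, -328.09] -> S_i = -6.36*2.68^i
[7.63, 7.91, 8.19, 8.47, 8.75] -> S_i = 7.63 + 0.28*i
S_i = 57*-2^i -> [57, -114, 228, -456, 912]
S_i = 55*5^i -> [55, 275, 1375, 6875, 34375]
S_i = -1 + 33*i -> [-1, 32, 65, 98, 131]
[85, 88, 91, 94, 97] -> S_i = 85 + 3*i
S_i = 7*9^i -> [7, 63, 567, 5103, 45927]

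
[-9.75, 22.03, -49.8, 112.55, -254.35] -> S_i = -9.75*(-2.26)^i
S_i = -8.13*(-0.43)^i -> [-8.13, 3.5, -1.5, 0.65, -0.28]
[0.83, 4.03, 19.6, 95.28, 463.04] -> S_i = 0.83*4.86^i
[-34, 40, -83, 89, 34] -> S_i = Random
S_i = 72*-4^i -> [72, -288, 1152, -4608, 18432]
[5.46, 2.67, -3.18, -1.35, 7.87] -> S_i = Random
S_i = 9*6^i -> [9, 54, 324, 1944, 11664]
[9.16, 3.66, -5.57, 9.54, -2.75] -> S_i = Random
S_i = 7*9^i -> [7, 63, 567, 5103, 45927]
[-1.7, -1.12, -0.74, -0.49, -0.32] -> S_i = -1.70*0.66^i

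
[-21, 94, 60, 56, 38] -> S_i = Random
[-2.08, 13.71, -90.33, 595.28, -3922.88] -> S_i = -2.08*(-6.59)^i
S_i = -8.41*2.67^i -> [-8.41, -22.45, -59.95, -160.08, -427.41]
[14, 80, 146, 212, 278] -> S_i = 14 + 66*i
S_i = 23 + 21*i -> [23, 44, 65, 86, 107]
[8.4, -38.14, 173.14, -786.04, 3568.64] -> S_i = 8.40*(-4.54)^i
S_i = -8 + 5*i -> [-8, -3, 2, 7, 12]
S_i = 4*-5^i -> [4, -20, 100, -500, 2500]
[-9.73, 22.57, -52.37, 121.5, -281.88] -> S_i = -9.73*(-2.32)^i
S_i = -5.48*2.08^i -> [-5.48, -11.4, -23.71, -49.31, -102.57]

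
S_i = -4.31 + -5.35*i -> [-4.31, -9.66, -15.01, -20.36, -25.71]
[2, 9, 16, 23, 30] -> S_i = 2 + 7*i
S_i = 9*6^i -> [9, 54, 324, 1944, 11664]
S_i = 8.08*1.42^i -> [8.08, 11.47, 16.29, 23.14, 32.85]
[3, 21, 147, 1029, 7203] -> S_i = 3*7^i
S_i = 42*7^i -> [42, 294, 2058, 14406, 100842]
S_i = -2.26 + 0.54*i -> [-2.26, -1.72, -1.18, -0.64, -0.1]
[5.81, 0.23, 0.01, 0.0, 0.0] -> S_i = 5.81*0.04^i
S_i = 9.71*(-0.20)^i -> [9.71, -1.94, 0.39, -0.08, 0.02]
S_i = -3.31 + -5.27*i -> [-3.31, -8.58, -13.85, -19.12, -24.39]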